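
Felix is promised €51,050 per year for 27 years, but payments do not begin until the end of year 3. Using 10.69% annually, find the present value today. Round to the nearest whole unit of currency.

PV at t=2 (ordinary 27-year annuity): 51050 × a(27|0.1069) = 51050 × 8.751844 = 446,781.6559
Discount back 2 years: 446,781.6559 × (1+0.1069)^(−2) = 446,781.6559 × 0.816175 = 364,651.9653

€364,652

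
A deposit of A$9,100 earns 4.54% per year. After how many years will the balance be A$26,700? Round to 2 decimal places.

(1+i)^n = 26700/9100 = 2.93407, so n = ln 2.93407 / ln 1.0454 = 24.2432 years

24.24 years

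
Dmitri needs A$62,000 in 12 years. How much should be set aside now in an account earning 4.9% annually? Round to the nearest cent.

PV = 62,000 / (1 + 0.049)^12 = 62,000 / 1.775439 = 34,920.9324

A$34,920.93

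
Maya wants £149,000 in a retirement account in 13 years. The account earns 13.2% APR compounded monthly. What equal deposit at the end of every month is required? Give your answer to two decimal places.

£363.39

Periodic rate i = 0.132/12 = 0.011; n = 13 × 12 = 156 periods.
FV-annuity factor = 410.033073; PMT = 149000 / 410.033073 = 363.3853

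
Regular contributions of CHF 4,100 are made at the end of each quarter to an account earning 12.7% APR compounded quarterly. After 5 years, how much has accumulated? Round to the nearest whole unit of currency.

i = 0.127/4 = 0.03175 per quarter; n = 5·4 = 20.
FV = 4100 × [(1+0.03175)^20 − 1] / 0.03175 = 4100 × 27.353849 = 112,150.7829

CHF 112,151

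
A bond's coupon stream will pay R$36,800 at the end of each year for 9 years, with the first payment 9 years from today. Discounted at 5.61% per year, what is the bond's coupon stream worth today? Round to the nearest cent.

PV at t=8 (ordinary 9-year annuity): 36800 × a(9|0.0561) = 36800 × 6.918652 = 254,606.4097
PV₀ = 254,606.4097 / (1+0.0561)^8 = 254,606.4097 / 1.547535 = 164,523.8985

R$164,523.90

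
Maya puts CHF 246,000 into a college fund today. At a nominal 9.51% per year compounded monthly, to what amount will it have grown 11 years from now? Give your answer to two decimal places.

CHF 697,364.43

With 12 periods per year: i = 0.007925, n = 132.
FV = PV·(1+i)^n = 246,000 × 2.834815 = 697,364.4345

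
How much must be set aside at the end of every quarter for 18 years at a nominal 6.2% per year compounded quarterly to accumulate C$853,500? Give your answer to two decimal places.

With 4 periods per year: i = 0.0155, n = 72.
FV-annuity factor = 130.748284; PMT = 853500 / 130.748284 = 6,527.8104

C$6,527.81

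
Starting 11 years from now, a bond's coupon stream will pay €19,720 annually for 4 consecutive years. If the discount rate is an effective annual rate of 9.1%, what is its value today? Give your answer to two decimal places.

PV at t=10 (ordinary 4-year annuity): 19720 × a(4|0.091) = 19720 × 3.232622 = 63,747.2973
Discount back 10 years: 63,747.2973 × (1+0.091)^(−10) = 63,747.2973 × 0.418555 = 26,681.7476

€26,681.75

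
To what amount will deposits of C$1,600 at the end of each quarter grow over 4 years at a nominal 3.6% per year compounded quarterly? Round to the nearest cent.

C$27,402.75

i = 0.036/4 = 0.009 per quarter; n = 4·4 = 16.
FV = PMT · [(1+i)^n − 1] / i = 1600 · 17.126716 = 27,402.7455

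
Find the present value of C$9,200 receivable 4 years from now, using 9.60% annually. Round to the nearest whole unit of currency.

PV = 9,200 / (1 + 0.096)^4 = 9,200 / 1.442920 = 6,375.9604

C$6,376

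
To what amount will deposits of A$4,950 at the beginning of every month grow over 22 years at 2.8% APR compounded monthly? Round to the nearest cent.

A$1,807,802.64

Periodic rate i = 0.028/12 = 0.00233333; n = 22 × 12 = 264 periods.
Accumulation factor s(264|0.00233333) × (1+i) = 365.212654; FV = 4950 × 365.212654 = 1,807,802.6362
(annuity-due: payments at period start, so ×(1+i).)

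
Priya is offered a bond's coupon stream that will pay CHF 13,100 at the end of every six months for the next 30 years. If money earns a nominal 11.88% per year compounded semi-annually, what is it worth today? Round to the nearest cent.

CHF 213,622.21

With 2 periods per year: i = 0.0594, n = 60.
PV = PMT · [1 − (1+i)^(−n)] / i = 13100 · 16.307039 = 213,622.2149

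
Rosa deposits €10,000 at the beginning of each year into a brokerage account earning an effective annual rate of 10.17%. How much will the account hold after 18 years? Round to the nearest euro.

Accumulation factor s(18|0.1017) × (1+i) = 51.094535; FV = 10000 × 51.094535 = 510,945.3544
(annuity-due: payments at period start, so ×(1+i).)

€510,945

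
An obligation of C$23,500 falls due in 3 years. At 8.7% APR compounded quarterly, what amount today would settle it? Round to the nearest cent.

i = 0.087/4 = 0.02175 per quarter; n = 3·4 = 12.
PV = FV·(1+i)^(−n) = 23,500 × 0.772439 = 18,152.3186

C$18,152.32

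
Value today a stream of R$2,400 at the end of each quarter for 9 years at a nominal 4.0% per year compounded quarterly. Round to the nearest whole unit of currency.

R$72,258

Periodic rate i = 0.04/4 = 0.01; n = 9 × 4 = 36 periods.
PV = 2400 × [1 − (1+0.01)^(−36)] / 0.01 = 2400 × 30.107505 = 72,258.0121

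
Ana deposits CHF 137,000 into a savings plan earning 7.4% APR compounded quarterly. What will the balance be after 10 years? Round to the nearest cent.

CHF 285,208.13

i = 0.074/4 = 0.0185 per quarter; n = 10·4 = 40.
137,000 × (1+0.0185)^40 = 137,000 × 2.081811 = 285,208.1296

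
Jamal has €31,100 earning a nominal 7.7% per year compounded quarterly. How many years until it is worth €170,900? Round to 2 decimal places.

Periodic rate i = 0.077/4 = 0.01925.
(1+i)^n = 170900/31100 = 5.49518, so n = ln 5.49518 / ln 1.01925 = 89.3620 quarters
= 89.3620/4 years

22.34 years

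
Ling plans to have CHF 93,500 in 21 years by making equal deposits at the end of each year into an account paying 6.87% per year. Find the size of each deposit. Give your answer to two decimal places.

CHF 2,115.63

FV-annuity factor = 44.194959; PMT = 93500 / 44.194959 = 2,115.6259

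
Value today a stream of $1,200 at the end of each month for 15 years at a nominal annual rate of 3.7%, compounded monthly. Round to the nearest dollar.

With 12 periods per year: i = 0.00308333, n = 180.
PV = 1200 × [1 − (1+0.00308333)^(−180)] / 0.00308333 = 1200 × 137.979680 = 165,575.6158

$165,576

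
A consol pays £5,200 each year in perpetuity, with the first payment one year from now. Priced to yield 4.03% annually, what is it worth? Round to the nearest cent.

PV = C/r = 5200/0.0403 = 129,032.2581

£129,032.26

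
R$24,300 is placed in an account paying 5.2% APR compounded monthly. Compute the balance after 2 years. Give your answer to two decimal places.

With 12 periods per year: i = 0.00433333, n = 24.
FV = PV·(1+i)^n = 24,300 × 1.109351 = 26,957.2335

R$26,957.23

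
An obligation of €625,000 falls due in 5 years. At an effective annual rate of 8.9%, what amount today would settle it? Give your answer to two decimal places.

€408,075.59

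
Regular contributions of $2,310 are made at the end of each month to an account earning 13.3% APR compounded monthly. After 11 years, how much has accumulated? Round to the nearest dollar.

$684,513

With 12 periods per year: i = 0.0110833, n = 132.
Accumulation factor s(132|0.0110833) = 296.325800; FV = 2310 × 296.325800 = 684,512.5976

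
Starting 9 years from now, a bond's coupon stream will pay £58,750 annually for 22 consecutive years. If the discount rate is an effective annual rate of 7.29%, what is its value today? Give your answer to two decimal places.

£361,381.39

Value one period before first payment (t=8): 58750 × [1 − (1+0.0729)^(−22)] / 0.0729 = 58750 × 10.800202 = 634,511.8583
Discount back 8 years: 634,511.8583 × (1+0.0729)^(−8) = 634,511.8583 × 0.569542 = 361,381.3872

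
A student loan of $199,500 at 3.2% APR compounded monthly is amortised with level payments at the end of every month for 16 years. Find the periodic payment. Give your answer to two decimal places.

Periodic rate i = 0.032/12 = 0.00266667; n = 16 × 12 = 192 periods.
PMT = 199500 / ( [1 − (1+0.00266667)^(−192)] / 0.00266667 ) = 199500 / 150.110880 = 1,329.0176

$1,329.02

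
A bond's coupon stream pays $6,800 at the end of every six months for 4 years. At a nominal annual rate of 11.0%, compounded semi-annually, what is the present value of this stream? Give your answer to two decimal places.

$43,075.05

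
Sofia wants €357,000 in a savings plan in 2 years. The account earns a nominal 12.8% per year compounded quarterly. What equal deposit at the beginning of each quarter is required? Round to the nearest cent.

i = 0.128/4 = 0.032 per quarter; n = 2·4 = 8.
PMT = 357000 / ( [(1+0.032)^8 − 1] / 0.032 × (1+i) ) = 357000 / 9.242280 = 38,626.8334

€38,626.83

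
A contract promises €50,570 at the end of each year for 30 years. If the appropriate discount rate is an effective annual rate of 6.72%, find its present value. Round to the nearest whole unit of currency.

€645,588

PV = PMT · [1 − (1+i)^(−n)] / i = 50570 · 12.766216 = 645,587.5448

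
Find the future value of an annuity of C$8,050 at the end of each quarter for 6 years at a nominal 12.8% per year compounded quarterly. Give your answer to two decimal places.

C$284,183.13

Periodic rate i = 0.128/4 = 0.032; n = 6 × 4 = 24 periods.
FV = PMT · [(1+i)^n − 1] / i = 8050 · 35.302252 = 284,183.1297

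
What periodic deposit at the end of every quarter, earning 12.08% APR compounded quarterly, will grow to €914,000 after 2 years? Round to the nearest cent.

i = 0.1208/4 = 0.0302 per quarter; n = 2·4 = 8.
FV-annuity factor = 8.898650; PMT = 914000 / 8.898650 = 102,712.2140

€102,712.21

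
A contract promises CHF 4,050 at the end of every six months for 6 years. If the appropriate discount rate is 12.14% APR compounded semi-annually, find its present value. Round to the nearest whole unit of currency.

i = 0.1214/2 = 0.0607 per half-year; n = 6·2 = 12.
Annuity factor a(12|0.0607) = 8.351763; PV = 4050 × 8.351763 = 33,824.6413

CHF 33,825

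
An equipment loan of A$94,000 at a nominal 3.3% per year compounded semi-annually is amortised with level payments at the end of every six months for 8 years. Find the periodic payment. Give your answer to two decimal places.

Periodic rate i = 0.033/2 = 0.0165; n = 8 × 2 = 16 periods.
PMT = 94000 / ( [1 − (1+0.0165)^(−16)] / 0.0165 ) = 94000 / 13.961831 = 6,732.6415

A$6,732.64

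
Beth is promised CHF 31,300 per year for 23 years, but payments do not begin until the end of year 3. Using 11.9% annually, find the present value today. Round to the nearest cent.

CHF 194,235.61

PV at t=2 (ordinary 23-year annuity): 31300 × a(23|0.119) = 31300 × 7.770424 = 243,214.2562
PV₀ = 243,214.2562 / (1+0.119)^2 = 243,214.2562 / 1.252161 = 194,235.6105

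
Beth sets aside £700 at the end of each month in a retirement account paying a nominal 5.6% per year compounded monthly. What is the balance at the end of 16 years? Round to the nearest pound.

£216,703

i = 0.056/12 = 0.00466667 per month; n = 16·12 = 192.
FV = PMT · [(1+i)^n − 1] / i = 700 · 309.575113 = 216,702.5794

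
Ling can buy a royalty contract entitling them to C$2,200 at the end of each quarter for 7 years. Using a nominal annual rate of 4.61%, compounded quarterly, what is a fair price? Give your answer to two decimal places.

C$52,393.65

i = 0.0461/4 = 0.011525 per quarter; n = 7·4 = 28.
PV = 2200 × [1 − (1+0.011525)^(−28)] / 0.011525 = 2200 × 23.815295 = 52,393.6480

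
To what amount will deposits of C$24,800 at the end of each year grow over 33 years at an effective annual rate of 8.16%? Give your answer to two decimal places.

FV = PMT · [(1+i)^n − 1] / i = 24800 · 150.866233 = 3,741,482.5827

C$3,741,482.58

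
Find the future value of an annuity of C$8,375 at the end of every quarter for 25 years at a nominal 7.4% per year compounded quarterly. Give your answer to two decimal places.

C$2,378,144.45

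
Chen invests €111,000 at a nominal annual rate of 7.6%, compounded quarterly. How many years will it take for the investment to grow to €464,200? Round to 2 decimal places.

Periodic rate i = 0.076/4 = 0.019.
(1+i)^n = 464200/111000 = 4.18198, so n = ln 4.18198 / ln 1.019 = 76.0176 quarters
= 76.0176/4 years

19.00 years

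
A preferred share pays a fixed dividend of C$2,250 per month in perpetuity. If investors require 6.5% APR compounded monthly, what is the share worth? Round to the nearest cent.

C$415,384.62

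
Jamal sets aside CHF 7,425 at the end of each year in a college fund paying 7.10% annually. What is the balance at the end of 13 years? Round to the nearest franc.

CHF 150,517

FV = 7425 × [(1+0.071)^13 − 1] / 0.071 = 7425 × 20.271665 = 150,517.1145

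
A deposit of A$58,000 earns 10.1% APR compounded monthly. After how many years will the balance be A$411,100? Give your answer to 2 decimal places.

Periodic rate i = 0.101/12 = 0.00841667.
(1+i)^n = 411100/58000 = 7.08793, so n = ln 7.08793 / ln 1.00842 = 233.6582 months
= 233.6582/12 years

19.47 years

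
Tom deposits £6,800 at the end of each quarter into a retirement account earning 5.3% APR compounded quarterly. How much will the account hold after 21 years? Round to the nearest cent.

Periodic rate i = 0.053/4 = 0.01325; n = 21 × 4 = 84 periods.
Accumulation factor s(84|0.01325) = 152.551779; FV = 6800 × 152.551779 = 1,037,352.0992

£1,037,352.10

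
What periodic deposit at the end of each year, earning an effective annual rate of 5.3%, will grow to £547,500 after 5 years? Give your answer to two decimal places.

FV-annuity factor = 5.558842; PMT = 547500 / 5.558842 = 98,491.7313

£98,491.73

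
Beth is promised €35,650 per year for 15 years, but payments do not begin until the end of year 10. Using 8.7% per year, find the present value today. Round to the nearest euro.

€138,069

PV at t=9 (ordinary 15-year annuity): 35650 × a(15|0.087) = 35650 × 8.205452 = 292,524.3619
Discount back 9 years: 292,524.3619 × (1+0.087)^(−9) = 292,524.3619 × 0.471991 = 138,068.9887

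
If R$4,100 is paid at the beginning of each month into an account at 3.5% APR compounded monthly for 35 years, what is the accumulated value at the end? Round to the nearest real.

R$3,380,878

Periodic rate i = 0.035/12 = 0.00291667; n = 35 × 12 = 420 periods.
FV = PMT · [(1+i)^n − 1] / i × (1+i) = 4100 · 824.604464 = 3,380,878.3015
Payments are at the start of each period, so multiply by (1+i).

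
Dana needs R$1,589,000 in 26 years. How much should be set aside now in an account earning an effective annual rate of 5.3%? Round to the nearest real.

R$414,941

PV = FV·(1+i)^(−n) = 1,589,000 × 0.261133 = 414,940.9017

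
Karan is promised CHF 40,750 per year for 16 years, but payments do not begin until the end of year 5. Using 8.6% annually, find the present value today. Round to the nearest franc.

CHF 249,653

Value one period before first payment (t=4): 40750 × [1 − (1+0.086)^(−16)] / 0.086 = 40750 × 8.521743 = 347,261.0372
PV₀ = 347,261.0372 / (1+0.086)^4 = 347,261.0372 / 1.390975 = 249,652.9815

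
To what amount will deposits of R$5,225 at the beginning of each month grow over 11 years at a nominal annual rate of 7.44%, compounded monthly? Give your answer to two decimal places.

i = 0.0744/12 = 0.0062 per month; n = 11·12 = 132.
FV = PMT · [(1+i)^n − 1] / i × (1+i) = 5225 · 204.672391 = 1,069,413.2409
(Beginning-of-period payments → annuity-due factor ×(1+i).)

R$1,069,413.24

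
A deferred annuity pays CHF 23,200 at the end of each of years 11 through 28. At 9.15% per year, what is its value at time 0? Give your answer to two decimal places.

CHF 83,792.75

Value one period before first payment (t=10): 23200 × [1 − (1+0.0915)^(−18)] / 0.0915 = 23200 × 8.668737 = 201,114.7033
Discount back 10 years: 201,114.7033 × (1+0.0915)^(−10) = 201,114.7033 × 0.416642 = 83,792.7458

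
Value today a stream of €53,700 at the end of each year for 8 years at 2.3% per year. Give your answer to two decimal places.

PV = 53700 × [1 − (1+0.023)^(−8)] / 0.023 = 53700 × 7.231676 = 388,340.9994

€388,341.00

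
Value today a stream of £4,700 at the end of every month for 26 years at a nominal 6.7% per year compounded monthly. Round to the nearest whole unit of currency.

£693,619

With 12 periods per year: i = 0.00558333, n = 312.
PV = PMT · [1 − (1+i)^(−n)] / i = 4700 · 147.578422 = 693,618.5833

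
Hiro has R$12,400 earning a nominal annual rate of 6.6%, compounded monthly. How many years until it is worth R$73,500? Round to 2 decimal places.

27.04 years

Periodic rate i = 0.066/12 = 0.0055.
n = ln(73500/12400) / ln(1+0.0055) = ln(5.92742) / 0.005485 = 324.4506 months
= 324.4506/12 years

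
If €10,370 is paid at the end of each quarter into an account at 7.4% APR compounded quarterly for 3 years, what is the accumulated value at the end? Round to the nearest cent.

€137,916.06

Periodic rate i = 0.074/4 = 0.0185; n = 3 × 4 = 12 periods.
FV = PMT · [(1+i)^n − 1] / i = 10370 · 13.299524 = 137,916.0635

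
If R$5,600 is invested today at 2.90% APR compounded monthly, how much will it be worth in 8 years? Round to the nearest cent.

With 12 periods per year: i = 0.00241667, n = 96.
FV = 5,600 × (1 + 0.00241667)^96 = 7,060.2942

R$7,060.29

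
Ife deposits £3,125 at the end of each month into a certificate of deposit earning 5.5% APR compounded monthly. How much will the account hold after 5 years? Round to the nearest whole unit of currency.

£215,253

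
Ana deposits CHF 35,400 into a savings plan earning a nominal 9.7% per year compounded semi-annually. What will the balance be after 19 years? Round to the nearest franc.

CHF 214,094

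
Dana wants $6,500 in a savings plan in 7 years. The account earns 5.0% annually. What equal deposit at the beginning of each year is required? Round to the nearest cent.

$760.31

FV-annuity factor × (1+i) = 8.549109; PMT = 6500 / 8.549109 = 760.3132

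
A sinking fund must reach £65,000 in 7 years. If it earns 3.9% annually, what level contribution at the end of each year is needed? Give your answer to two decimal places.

PMT = 65000 / ( [(1+0.039)^7 − 1] / 0.039 ) = 65000 / 7.874360 = 8,254.6387

£8,254.64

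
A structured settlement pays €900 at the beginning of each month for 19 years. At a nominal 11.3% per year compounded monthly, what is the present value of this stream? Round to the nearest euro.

With 12 periods per year: i = 0.00941667, n = 228.
PV = PMT · [1 − (1+i)^(−n)] / i × (1+i) = 900 · 94.544244 = 85,089.8196
(Beginning-of-period payments → annuity-due factor ×(1+i).)

€85,090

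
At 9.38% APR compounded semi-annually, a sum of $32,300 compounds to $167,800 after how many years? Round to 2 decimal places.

Periodic rate i = 0.0938/2 = 0.0469.
(1+i)^n = 167800/32300 = 5.19505, so n = ln 5.19505 / ln 1.0469 = 35.9499 half-years
= 35.9499/2 years

17.97 years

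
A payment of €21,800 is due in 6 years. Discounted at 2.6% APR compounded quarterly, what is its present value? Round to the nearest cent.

Periodic rate i = 0.026/4 = 0.0065; n = 6 × 4 = 24 periods.
Discount factor = (1+0.0065)^(−24) = 0.855991; PV = 21,800 × 0.855991 = 18,660.6081

€18,660.61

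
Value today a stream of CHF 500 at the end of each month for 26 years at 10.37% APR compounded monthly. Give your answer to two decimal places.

CHF 53,910.47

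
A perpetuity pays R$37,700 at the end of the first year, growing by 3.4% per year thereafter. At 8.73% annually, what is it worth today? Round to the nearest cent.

R$707,317.07

PV = PMT / (i − g) = 37700 / (0.0873 − 0.034) = 37700 / 0.053300 = 707,317.0732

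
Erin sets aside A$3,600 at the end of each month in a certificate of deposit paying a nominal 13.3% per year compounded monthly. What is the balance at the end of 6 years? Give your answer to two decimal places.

A$393,466.06

With 12 periods per year: i = 0.0110833, n = 72.
FV = PMT · [(1+i)^n − 1] / i = 3600 · 109.296127 = 393,466.0572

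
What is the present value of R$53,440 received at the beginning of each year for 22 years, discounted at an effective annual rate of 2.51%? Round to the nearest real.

PV = 53440 × [1 − (1+0.0251)^(−22)] / 0.0251 × (1+i) = 53440 × 17.168614 = 917,490.7547
(Beginning-of-period payments → annuity-due factor ×(1+i).)

R$917,491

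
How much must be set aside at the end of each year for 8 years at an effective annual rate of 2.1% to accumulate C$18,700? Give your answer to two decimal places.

FV-annuity factor = 8.613355; PMT = 18700 / 8.613355 = 2,171.0471

C$2,171.05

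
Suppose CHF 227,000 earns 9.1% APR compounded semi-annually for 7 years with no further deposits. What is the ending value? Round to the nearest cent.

CHF 423,216.29

With 2 periods per year: i = 0.0455, n = 14.
227,000 × (1+0.0455)^14 = 227,000 × 1.864389 = 423,216.2915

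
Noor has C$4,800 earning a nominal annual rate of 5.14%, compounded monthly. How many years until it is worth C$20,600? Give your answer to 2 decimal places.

Periodic rate i = 0.0514/12 = 0.00428333.
(1+i)^n = 20600/4800 = 4.29167, so n = ln 4.29167 / ln 1.00428 = 340.8076 months
= 340.8076/12 years

28.40 years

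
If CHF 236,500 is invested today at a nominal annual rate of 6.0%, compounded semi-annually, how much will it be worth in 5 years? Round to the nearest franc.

i = 0.06/2 = 0.03 per half-year; n = 5·2 = 10.
FV = PV·(1+i)^n = 236,500 × 1.343916 = 317,836.2237

CHF 317,836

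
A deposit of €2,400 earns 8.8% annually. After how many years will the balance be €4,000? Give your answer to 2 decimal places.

n = ln(4000/2400) / ln(1+0.088) = ln(1.66667) / 0.084341 = 6.0567 years

6.06 years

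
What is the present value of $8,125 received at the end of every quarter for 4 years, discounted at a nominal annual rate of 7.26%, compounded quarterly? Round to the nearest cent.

$111,952.88

With 4 periods per year: i = 0.01815, n = 16.
Annuity factor a(16|0.01815) = 13.778815; PV = 8125 × 13.778815 = 111,952.8758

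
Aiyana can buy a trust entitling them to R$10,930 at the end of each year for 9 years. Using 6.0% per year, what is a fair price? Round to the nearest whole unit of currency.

R$74,342

PV = PMT · [1 − (1+i)^(−n)] / i = 10930 · 6.801692 = 74,342.4966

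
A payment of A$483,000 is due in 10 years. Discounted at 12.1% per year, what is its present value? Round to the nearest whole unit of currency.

PV = 483,000 / (1 + 0.121)^10 = 483,000 / 3.133691 = 154,131.3580

A$154,131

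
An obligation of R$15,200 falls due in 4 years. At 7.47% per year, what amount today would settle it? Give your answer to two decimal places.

R$11,394.48

PV = 15,200 / (1 + 0.0747)^4 = 15,200 / 1.333979 = 11,394.4822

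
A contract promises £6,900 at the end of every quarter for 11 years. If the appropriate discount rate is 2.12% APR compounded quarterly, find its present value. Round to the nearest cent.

£270,163.61

i = 0.0212/4 = 0.0053 per quarter; n = 11·4 = 44.
Annuity factor a(44|0.0053) = 39.154147; PV = 6900 × 39.154147 = 270,163.6109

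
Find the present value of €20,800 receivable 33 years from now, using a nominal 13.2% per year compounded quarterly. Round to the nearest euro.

€286

Periodic rate i = 0.132/4 = 0.033; n = 33 × 4 = 132 periods.
PV = FV·(1+i)^(−n) = 20,800 × 0.013764 = 286.2997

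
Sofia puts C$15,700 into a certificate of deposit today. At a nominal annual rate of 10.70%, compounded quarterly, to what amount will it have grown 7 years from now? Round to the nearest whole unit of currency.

C$32,878

i = 0.107/4 = 0.02675 per quarter; n = 7·4 = 28.
FV = PV·(1+i)^n = 15,700 × 2.094170 = 32,878.4682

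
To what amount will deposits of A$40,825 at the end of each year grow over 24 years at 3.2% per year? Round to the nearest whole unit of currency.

A$1,441,214

Accumulation factor s(24|0.032) = 35.302252; FV = 40825 × 35.302252 = 1,441,214.4437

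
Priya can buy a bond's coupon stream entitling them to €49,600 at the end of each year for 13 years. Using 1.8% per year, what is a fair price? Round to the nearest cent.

PV = 49600 × [1 − (1+0.018)^(−13)] / 0.018 = 49600 × 11.499422 = 570,371.3269

€570,371.33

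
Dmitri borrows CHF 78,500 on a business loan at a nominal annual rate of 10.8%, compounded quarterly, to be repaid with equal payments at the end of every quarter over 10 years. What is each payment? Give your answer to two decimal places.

With 4 periods per year: i = 0.027, n = 40.
Annuity-PV factor = 24.277983; PMT = 78500 / 24.277983 = 3,233.3823

CHF 3,233.38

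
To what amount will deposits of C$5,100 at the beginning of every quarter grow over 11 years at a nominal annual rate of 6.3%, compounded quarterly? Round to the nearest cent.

C$325,270.10

Periodic rate i = 0.063/4 = 0.01575; n = 11 × 4 = 44 periods.
FV = PMT · [(1+i)^n − 1] / i × (1+i) = 5100 · 63.778451 = 325,270.1003
Payments are at the start of each period, so multiply by (1+i).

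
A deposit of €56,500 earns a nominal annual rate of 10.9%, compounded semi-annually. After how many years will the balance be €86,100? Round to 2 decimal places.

3.97 years

Periodic rate i = 0.109/2 = 0.0545.
(1+i)^n = 86100/56500 = 1.52389, so n = ln 1.52389 / ln 1.0545 = 7.9385 half-years
= 7.9385/2 years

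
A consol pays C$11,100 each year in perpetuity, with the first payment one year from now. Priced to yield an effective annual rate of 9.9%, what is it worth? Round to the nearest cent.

PV = C/r = 11100/0.099 = 112,121.2121

C$112,121.21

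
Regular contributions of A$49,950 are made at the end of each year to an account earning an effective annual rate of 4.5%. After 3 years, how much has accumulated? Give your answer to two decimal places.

A$156,694.40

FV = 49950 × [(1+0.045)^3 − 1] / 0.045 = 49950 × 3.137025 = 156,694.3987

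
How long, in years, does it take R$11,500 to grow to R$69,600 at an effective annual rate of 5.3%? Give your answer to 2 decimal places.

n = ln(69600/11500) / ln(1+0.053) = ln(6.05217) / 0.051643 = 34.8626 years

34.86 years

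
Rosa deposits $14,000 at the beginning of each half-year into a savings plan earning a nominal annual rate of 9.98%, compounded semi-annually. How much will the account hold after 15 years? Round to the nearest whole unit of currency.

i = 0.0998/2 = 0.0499 per half-year; n = 15·2 = 30.
FV = 14000 × [(1+0.0499)^30 − 1] / 0.0499 × (1+i) = 14000 × 69.634481 = 974,882.7321
Payments are at the start of each period, so multiply by (1+i).

$974,883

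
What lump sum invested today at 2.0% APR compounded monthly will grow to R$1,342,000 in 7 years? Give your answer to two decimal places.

R$1,166,814.72

Periodic rate i = 0.02/12 = 0.00166667; n = 7 × 12 = 84 periods.
Discount factor = (1+0.00166667)^(−84) = 0.869460; PV = 1,342,000 × 0.869460 = 1,166,814.7213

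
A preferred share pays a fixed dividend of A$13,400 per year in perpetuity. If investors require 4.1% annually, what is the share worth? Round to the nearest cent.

A$326,829.27

PV = C/r = 13400/0.041 = 326,829.2683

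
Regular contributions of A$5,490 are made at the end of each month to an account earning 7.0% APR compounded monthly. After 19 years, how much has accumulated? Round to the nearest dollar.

A$2,603,635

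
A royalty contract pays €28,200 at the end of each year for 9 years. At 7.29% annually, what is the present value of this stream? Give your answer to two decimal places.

PV = PMT · [1 − (1+i)^(−n)] / i = 28200 · 6.435612 = 181,484.2710

€181,484.27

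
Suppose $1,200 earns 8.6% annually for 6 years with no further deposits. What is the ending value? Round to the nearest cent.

FV = 1,200 × (1 + 0.086)^6 = 1,968.6123

$1,968.61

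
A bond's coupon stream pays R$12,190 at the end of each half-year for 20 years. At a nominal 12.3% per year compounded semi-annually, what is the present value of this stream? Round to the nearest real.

R$180,001

i = 0.123/2 = 0.0615 per half-year; n = 20·2 = 40.
Annuity factor a(40|0.0615) = 14.766251; PV = 12190 × 14.766251 = 180,000.5978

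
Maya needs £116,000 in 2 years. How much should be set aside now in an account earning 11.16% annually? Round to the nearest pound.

£93,877

PV = FV·(1+i)^(−n) = 116,000 × 0.809288 = 93,877.3697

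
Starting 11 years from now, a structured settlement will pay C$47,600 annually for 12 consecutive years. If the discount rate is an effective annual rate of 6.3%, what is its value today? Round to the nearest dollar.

C$213,111

PV at t=10 (ordinary 12-year annuity): 47600 × a(12|0.063) = 47600 × 8.247657 = 392,588.4828
PV₀ = 392,588.4828 / (1+0.063)^10 = 392,588.4828 / 1.842182 = 213,110.5302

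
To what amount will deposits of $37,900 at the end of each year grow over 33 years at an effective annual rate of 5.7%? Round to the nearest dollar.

Accumulation factor s(33|0.057) = 91.750997; FV = 37900 × 91.750997 = 3,477,362.7928

$3,477,363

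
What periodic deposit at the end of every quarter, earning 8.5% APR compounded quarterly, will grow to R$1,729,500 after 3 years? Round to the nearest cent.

R$128,047.00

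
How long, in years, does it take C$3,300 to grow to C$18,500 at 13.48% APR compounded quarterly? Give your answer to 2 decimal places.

13.00 years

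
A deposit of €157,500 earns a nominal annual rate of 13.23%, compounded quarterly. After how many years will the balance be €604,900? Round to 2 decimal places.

Periodic rate i = 0.1323/4 = 0.033075.
n = ln(604900/157500) / ln(1+0.033075) = ln(3.84063) / 0.032540 = 41.3536 quarters
= 41.3536/4 years

10.34 years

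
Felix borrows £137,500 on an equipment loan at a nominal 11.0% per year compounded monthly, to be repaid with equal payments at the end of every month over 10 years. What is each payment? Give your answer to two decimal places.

£1,894.06

i = 0.11/12 = 0.00916667 per month; n = 10·12 = 120.
Annuity-PV factor = 72.595275; PMT = 137500 / 72.595275 = 1,894.0627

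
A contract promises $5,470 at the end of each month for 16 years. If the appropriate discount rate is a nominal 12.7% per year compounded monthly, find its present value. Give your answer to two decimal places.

$448,377.99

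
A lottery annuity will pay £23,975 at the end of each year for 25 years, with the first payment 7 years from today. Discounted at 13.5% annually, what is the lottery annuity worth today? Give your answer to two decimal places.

£79,567.13

PV at t=6 (ordinary 25-year annuity): 23975 × a(25|0.135) = 23975 × 7.094965 = 170,101.7907
Discount back 6 years: 170,101.7907 × (1+0.135)^(−6) = 170,101.7907 × 0.467762 = 79,567.1343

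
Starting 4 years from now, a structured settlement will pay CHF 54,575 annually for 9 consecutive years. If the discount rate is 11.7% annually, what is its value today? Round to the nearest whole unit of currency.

CHF 211,051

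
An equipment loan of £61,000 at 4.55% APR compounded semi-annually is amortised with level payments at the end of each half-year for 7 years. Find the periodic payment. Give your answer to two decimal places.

£5,136.75

i = 0.0455/2 = 0.02275 per half-year; n = 7·2 = 14.
Annuity-PV factor = 11.875201; PMT = 61000 / 11.875201 = 5,136.7549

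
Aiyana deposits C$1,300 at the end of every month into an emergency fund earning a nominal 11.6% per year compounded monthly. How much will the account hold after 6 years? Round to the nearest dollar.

C$134,351

i = 0.116/12 = 0.00966667 per month; n = 6·12 = 72.
FV = 1300 × [(1+0.00966667)^72 − 1] / 0.00966667 = 1300 × 103.346992 = 134,351.0899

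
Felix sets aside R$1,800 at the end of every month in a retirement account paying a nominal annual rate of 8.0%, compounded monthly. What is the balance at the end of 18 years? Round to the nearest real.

R$864,155

Periodic rate i = 0.08/12 = 0.00666667; n = 18 × 12 = 216 periods.
Accumulation factor s(216|0.00666667) = 480.086128; FV = 1800 × 480.086128 = 864,155.0306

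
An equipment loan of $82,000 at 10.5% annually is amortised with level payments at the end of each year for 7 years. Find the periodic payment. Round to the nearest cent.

Annuity-PV factor = 4.789303; PMT = 82000 / 4.789303 = 17,121.4907

$17,121.49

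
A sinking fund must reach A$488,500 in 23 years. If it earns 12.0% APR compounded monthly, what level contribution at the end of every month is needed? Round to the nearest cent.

i = 0.12/12 = 0.01 per month; n = 23·12 = 276.
PMT = 488500 / ( [(1+0.01)^276 − 1] / 0.01 ) = 488500 / 1458.472574 = 334.9394

A$334.94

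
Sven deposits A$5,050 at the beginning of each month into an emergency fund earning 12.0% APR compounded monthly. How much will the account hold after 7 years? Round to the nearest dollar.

A$666,494

With 12 periods per year: i = 0.01, n = 84.
Accumulation factor s(84|0.01) × (1+i) = 131.978997; FV = 5050 × 131.978997 = 666,493.9356
(annuity-due: payments at period start, so ×(1+i).)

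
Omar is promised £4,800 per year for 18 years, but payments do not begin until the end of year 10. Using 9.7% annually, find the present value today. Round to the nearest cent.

£17,445.08

Value one period before first payment (t=9): 4800 × [1 − (1+0.097)^(−18)] / 0.097 = 4800 × 8.361637 = 40,135.8580
PV₀ = 40,135.8580 / (1+0.097)^9 = 40,135.8580 / 2.300698 = 17,445.0775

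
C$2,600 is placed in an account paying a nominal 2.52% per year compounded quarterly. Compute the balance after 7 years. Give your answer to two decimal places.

C$3,099.86

Periodic rate i = 0.0252/4 = 0.0063; n = 7 × 4 = 28 periods.
FV = PV·(1+i)^n = 2,600 × 1.192255 = 3,099.8636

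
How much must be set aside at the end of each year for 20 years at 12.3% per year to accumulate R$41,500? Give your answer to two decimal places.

R$556.26

PMT = 41500 / ( [(1+0.123)^20 − 1] / 0.123 ) = 41500 / 74.605060 = 556.2625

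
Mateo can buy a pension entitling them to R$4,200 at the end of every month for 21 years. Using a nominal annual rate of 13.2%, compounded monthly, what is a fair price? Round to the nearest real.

i = 0.132/12 = 0.011 per month; n = 21·12 = 252.
PV = 4200 × [1 − (1+0.011)^(−252)] / 0.011 = 4200 × 85.137227 = 357,576.3521

R$357,576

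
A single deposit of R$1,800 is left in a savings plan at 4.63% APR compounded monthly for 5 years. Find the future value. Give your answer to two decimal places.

Periodic rate i = 0.0463/12 = 0.00385833; n = 5 × 12 = 60 periods.
FV = 1,800 × (1 + 0.00385833)^60 = 2,267.8703

R$2,267.87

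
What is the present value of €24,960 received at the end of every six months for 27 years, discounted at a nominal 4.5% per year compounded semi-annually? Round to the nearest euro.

With 2 periods per year: i = 0.0225, n = 54.
PV = 24960 × [1 − (1+0.0225)^(−54)] / 0.0225 = 24960 × 31.078539 = 775,720.3359

€775,720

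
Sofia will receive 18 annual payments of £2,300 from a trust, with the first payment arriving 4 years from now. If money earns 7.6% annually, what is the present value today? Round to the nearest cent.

Value one period before first payment (t=3): 2300 × [1 − (1+0.076)^(−18)] / 0.076 = 2300 × 9.637709 = 22,166.7317
Discount back 3 years: 22,166.7317 × (1+0.076)^(−3) = 22,166.7317 × 0.802718 = 17,793.6421

£17,793.64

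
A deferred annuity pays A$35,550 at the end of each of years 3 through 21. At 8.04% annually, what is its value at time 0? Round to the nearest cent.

PV at t=2 (ordinary 19-year annuity): 35550 × a(19|0.0804) = 35550 × 9.576026 = 340,427.7192
Discount back 2 years: 340,427.7192 × (1+0.0804)^(−2) = 340,427.7192 × 0.856704 = 291,645.8252

A$291,645.83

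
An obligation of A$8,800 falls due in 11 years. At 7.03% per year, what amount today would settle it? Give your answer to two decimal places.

Discount factor = (1+0.0703)^(−11) = 0.473630; PV = 8,800 × 0.473630 = 4,167.9442

A$4,167.94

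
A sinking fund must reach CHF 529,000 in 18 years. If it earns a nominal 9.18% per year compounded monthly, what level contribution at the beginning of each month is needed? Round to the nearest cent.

i = 0.0918/12 = 0.00765 per month; n = 18·12 = 216.
PMT = 529000 / ( [(1+0.00765)^216 − 1] / 0.00765 × (1+i) ) = 529000 / 551.477286 = 959.2417

CHF 959.24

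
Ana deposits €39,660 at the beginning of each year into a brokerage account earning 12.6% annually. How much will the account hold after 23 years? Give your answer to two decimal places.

€5,076,874.91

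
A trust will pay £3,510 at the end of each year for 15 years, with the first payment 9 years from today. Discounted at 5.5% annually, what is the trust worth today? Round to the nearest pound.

£22,957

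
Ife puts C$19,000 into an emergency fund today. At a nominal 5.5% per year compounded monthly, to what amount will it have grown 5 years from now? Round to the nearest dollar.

C$24,998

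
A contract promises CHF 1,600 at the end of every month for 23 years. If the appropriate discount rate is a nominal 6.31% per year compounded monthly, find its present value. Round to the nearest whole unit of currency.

CHF 232,725

With 12 periods per year: i = 0.00525833, n = 276.
PV = 1600 × [1 − (1+0.00525833)^(−276)] / 0.00525833 = 1600 × 145.453311 = 232,725.2969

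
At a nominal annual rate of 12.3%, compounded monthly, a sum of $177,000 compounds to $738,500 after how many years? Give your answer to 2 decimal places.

11.67 years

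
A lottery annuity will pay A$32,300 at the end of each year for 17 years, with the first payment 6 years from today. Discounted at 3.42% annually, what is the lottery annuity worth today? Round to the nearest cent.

A$347,588.53

Value one period before first payment (t=5): 32300 × [1 − (1+0.0342)^(−17)] / 0.0342 = 32300 × 12.731676 = 411,233.1404
Discount back 5 years: 411,233.1404 × (1+0.0342)^(−5) = 411,233.1404 × 0.845235 = 347,588.5318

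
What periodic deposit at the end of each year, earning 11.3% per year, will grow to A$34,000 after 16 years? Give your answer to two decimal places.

A$845.27

FV-annuity factor = 40.223621; PMT = 34000 / 40.223621 = 845.2745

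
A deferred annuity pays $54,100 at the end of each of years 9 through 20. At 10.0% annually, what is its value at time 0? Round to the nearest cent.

Value one period before first payment (t=8): 54100 × [1 − (1+0.1)^(−12)] / 0.1 = 54100 × 6.813692 = 368,620.7276
Discount back 8 years: 368,620.7276 × (1+0.1)^(−8) = 368,620.7276 × 0.466507 = 171,964.2899

$171,964.29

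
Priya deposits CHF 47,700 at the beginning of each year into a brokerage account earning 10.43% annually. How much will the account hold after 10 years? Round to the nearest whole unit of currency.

CHF 857,012

FV = 47700 × [(1+0.1043)^10 − 1] / 0.1043 × (1+i) = 47700 × 17.966702 = 857,011.6684
(annuity-due: payments at period start, so ×(1+i).)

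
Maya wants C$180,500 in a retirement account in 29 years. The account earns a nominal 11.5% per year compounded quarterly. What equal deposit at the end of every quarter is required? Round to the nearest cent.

With 4 periods per year: i = 0.02875, n = 116.
PMT = 180500 / ( [(1+0.02875)^116 − 1] / 0.02875 ) = 180500 / 896.978426 = 201.2311

C$201.23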